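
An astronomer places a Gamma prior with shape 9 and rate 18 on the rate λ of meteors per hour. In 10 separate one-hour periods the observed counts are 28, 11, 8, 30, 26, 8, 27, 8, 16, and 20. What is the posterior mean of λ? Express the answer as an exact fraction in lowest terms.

Total count: 28 + 11 + 8 + 30 + 26 + 8 + 27 + 8 + 16 + 20 = 182.
Total exposure: 10 hours.
By Gamma–Poisson conjugacy, the posterior is Gamma(α + Σx, β + Σt) = Gamma(9 + 182, 18 + 10) = Gamma(191, 28).
Posterior mean = α'/β' = 191/28.

191/28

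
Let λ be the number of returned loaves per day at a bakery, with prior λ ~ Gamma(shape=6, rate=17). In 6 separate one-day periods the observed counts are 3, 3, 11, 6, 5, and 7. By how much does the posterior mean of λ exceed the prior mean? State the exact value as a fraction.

Total count: 3 + 3 + 11 + 6 + 5 + 7 = 35.
Total exposure: 6 days.
Conjugate update: add total count to the shape and total exposure to the rate, giving Gamma(41, 23).
Posterior mean = 41/23 = 41/23; prior mean = 6/17 = 6/17. Difference = 41/23 − 6/17 = 559/391.

559/391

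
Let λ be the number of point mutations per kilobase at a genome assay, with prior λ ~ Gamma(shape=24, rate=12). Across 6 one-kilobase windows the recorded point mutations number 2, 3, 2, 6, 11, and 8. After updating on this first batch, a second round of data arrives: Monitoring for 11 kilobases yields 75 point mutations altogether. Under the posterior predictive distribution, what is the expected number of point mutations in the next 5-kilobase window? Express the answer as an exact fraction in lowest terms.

655/29

Total count: 2 + 3 + 2 + 6 + 11 + 8 = 32.
Total exposure: 6 kilobases.
After the first batch: Gamma(24 + 32, 12 + 6) = Gamma(56, 18).
Total count 75 over total exposure 11 kilobases.
After the second batch: Gamma(56 + 75, 18 + 11) = Gamma(131, 29).
Predictive mean over a 5-kilobase window = T·E[λ|data] = 5·131/29 = 655/29.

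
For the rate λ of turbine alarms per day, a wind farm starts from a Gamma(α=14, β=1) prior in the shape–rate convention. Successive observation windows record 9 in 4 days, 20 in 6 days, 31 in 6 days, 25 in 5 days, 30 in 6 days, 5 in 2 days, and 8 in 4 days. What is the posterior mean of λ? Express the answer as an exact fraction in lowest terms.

71/17

Total count: 9 + 20 + 31 + 25 + 30 + 5 + 8 = 128.
Total exposure: 4 + 6 + 6 + 5 + 6 + 2 + 4 = 33 days.
Conjugate update: add total count to the shape and total exposure to the rate, giving Gamma(142, 34).
Posterior mean = α'/β' = 142/34 = 71/17.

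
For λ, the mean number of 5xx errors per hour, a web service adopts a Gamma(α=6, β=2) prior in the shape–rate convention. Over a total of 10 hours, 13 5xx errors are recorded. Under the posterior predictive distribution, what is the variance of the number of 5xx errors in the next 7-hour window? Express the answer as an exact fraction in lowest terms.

2527/144

Total count 13 over total exposure 10 hours.
Posterior: α' = 6 + 13 = 19, β' = 2 + 10 = 12.
The posterior predictive for a window of length T is Negative Binomial with variance T·α'·(β'+T)/β'² = 7·19·19/144 = 2527/144.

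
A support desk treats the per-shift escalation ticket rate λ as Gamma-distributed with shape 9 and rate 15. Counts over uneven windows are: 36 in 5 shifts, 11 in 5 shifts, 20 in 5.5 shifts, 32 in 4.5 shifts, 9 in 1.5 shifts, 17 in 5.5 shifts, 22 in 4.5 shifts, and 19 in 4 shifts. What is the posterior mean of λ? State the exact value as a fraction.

350/101

Total count: 36 + 11 + 20 + 32 + 9 + 17 + 22 + 19 = 166.
Total exposure: 5 + 5 + 5.5 + 4.5 + 1.5 + 5.5 + 4.5 + 4 = 35.5 shifts.
Posterior: α' = 9 + 166 = 175, β' = 15 + 35.5 = 101/2.
Posterior mean = α'/β' = 175/(101/2) = 350/101.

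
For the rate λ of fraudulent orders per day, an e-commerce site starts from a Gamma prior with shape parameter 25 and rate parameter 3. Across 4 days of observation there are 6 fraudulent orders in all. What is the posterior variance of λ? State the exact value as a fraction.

Total count 6 over total exposure 4 days.
Conjugate update: add total count to the shape and total exposure to the rate, giving Gamma(31, 7).
Posterior variance = α'/β'² = 31/49.

31/49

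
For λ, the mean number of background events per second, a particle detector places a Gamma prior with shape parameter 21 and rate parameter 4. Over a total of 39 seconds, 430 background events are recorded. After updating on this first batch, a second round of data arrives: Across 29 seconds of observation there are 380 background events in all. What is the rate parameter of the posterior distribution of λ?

Total count 430 over total exposure 39 seconds.
After the first batch: Gamma(21 + 430, 4 + 39) = Gamma(451, 43).
Total count 380 over total exposure 29 seconds.
After the second batch: Gamma(451 + 380, 43 + 29) = Gamma(831, 72).

72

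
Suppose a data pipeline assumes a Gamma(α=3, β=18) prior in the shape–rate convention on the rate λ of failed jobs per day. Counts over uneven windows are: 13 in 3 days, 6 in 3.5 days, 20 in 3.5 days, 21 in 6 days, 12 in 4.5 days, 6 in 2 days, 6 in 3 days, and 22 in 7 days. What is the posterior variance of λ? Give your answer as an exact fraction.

436/10201

Total count: 13 + 6 + 20 + 21 + 12 + 6 + 6 + 22 = 106.
Total exposure: 3 + 3.5 + 3.5 + 6 + 4.5 + 2 + 3 + 7 = 32.5 days.
Posterior: α' = 3 + 106 = 109, β' = 18 + 32.5 = 101/2.
Posterior variance = α'/β'² = 109/(10201/4) = 436/10201.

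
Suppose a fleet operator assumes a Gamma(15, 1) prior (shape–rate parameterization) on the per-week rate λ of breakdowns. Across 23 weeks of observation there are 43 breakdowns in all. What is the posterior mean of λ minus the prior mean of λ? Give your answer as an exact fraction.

Total count 43 over total exposure 23 weeks.
Gamma(α, β) with Poisson data over total exposure Σt gives posterior Gamma(α+Σx, β+Σt) = Gamma(58, 24).
Posterior mean = 58/24 = 29/12; prior mean = 15/1 = 15. Difference = 29/12 − 15 = -151/12.

-151/12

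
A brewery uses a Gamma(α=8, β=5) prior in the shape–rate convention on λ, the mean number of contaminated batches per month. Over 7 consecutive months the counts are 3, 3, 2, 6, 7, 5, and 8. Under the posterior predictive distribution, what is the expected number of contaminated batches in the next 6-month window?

Total count: 3 + 3 + 2 + 6 + 7 + 5 + 8 = 34.
Total exposure: 7 months.
Posterior: α' = 8 + 34 = 42, β' = 5 + 7 = 12.
Predictive mean over a 6-month window = T·E[λ|data] = 6·42/12 = 21.

21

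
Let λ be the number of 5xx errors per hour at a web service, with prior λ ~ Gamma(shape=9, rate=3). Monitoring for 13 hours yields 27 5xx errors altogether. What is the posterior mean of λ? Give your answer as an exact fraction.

9/4

Total count 27 over total exposure 13 hours.
The Gamma prior is conjugate for the Poisson rate, so λ | data ~ Gamma(9+27, 3+13) = Gamma(36, 16).
Posterior mean = α'/β' = 36/16 = 9/4.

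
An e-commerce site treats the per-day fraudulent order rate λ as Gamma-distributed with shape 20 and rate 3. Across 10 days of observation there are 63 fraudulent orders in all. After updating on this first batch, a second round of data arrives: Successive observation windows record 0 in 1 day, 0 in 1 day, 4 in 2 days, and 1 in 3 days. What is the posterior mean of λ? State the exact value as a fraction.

Total count 63 over total exposure 10 days.
After the first batch: Gamma(20 + 63, 3 + 10) = Gamma(83, 13).
Total count: 0 + 0 + 4 + 1 = 5.
Total exposure: 1 + 1 + 2 + 3 = 7 days.
After the second batch: Gamma(83 + 5, 13 + 7) = Gamma(88, 20).
Posterior mean = α'/β' = 88/20 = 22/5.

22/5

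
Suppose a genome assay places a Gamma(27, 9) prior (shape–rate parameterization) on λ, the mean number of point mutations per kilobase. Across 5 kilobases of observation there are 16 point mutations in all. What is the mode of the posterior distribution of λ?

Total count 16 over total exposure 5 kilobases.
Posterior: α' = 27 + 16 = 43, β' = 9 + 5 = 14.
Posterior mode = (α'−1)/β' = 42/14 = 3.

3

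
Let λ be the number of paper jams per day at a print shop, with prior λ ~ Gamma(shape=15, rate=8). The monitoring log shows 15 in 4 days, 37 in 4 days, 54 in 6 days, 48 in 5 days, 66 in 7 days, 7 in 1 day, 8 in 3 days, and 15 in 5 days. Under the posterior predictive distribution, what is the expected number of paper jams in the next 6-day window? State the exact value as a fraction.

1590/43

Total count: 15 + 37 + 54 + 48 + 66 + 7 + 8 + 15 = 250.
Total exposure: 4 + 4 + 6 + 5 + 7 + 1 + 3 + 5 = 35 days.
Gamma(α, β) with Poisson data over total exposure Σt gives posterior Gamma(α+Σx, β+Σt) = Gamma(265, 43).
Predictive mean over a 6-day window = T·E[λ|data] = 6·265/43 = 1590/43.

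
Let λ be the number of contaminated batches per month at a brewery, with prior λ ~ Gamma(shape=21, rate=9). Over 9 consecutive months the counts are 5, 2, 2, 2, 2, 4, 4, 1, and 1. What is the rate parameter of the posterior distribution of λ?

Total count: 5 + 2 + 2 + 2 + 2 + 4 + 4 + 1 + 1 = 23.
Total exposure: 9 months.
Posterior: α' = 21 + 23 = 44, β' = 9 + 9 = 18.

18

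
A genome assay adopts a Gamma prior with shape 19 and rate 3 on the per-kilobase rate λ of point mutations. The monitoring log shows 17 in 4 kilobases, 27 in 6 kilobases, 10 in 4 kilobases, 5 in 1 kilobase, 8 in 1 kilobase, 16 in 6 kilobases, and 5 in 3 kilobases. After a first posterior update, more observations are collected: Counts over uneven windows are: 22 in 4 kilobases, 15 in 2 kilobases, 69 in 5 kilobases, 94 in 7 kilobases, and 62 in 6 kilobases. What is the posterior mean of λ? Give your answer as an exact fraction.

Total count: 17 + 27 + 10 + 5 + 8 + 16 + 5 = 88.
Total exposure: 4 + 6 + 4 + 1 + 1 + 6 + 3 = 25 kilobases.
After the first batch: Gamma(19 + 88, 3 + 25) = Gamma(107, 28).
Total count: 22 + 15 + 69 + 94 + 62 = 262.
Total exposure: 4 + 2 + 5 + 7 + 6 = 24 kilobases.
After the second batch: Gamma(107 + 262, 28 + 24) = Gamma(369, 52).
Posterior mean = α'/β' = 369/52.

369/52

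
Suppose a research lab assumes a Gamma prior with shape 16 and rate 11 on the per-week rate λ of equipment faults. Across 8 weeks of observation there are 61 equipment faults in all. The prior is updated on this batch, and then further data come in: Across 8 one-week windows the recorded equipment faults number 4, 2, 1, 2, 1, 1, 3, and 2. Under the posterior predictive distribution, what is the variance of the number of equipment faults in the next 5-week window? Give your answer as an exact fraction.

Total count 61 over total exposure 8 weeks.
After the first batch: Gamma(16 + 61, 11 + 8) = Gamma(77, 19).
Total count: 4 + 2 + 1 + 2 + 1 + 1 + 3 + 2 = 16.
Total exposure: 8 weeks.
After the second batch: Gamma(77 + 16, 19 + 8) = Gamma(93, 27).
The posterior predictive for a window of length T is Negative Binomial with variance T·α'·(β'+T)/β'² = 5·93·32/729 = 4960/243.

4960/243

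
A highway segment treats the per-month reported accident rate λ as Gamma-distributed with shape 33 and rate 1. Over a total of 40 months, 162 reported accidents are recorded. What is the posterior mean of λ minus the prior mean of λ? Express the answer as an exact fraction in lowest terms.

-1158/41

Total count 162 over total exposure 40 months.
Gamma(α, β) with Poisson data over total exposure Σt gives posterior Gamma(α+Σx, β+Σt) = Gamma(195, 41).
Posterior mean = 195/41 = 195/41; prior mean = 33/1 = 33. Difference = 195/41 − 33 = -1158/41.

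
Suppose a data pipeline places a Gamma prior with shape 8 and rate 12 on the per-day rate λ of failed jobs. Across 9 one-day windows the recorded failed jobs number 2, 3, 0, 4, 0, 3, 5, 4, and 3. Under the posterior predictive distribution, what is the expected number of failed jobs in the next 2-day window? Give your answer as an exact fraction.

Total count: 2 + 3 + 0 + 4 + 0 + 3 + 5 + 4 + 3 = 24.
Total exposure: 9 days.
Gamma(α, β) with Poisson data over total exposure Σt gives posterior Gamma(α+Σx, β+Σt) = Gamma(32, 21).
Predictive mean over a 2-day window = T·E[λ|data] = 2·32/21 = 64/21.

64/21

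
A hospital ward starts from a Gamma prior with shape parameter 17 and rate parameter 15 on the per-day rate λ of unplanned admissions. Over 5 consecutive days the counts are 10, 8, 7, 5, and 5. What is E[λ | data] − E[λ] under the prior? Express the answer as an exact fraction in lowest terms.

Total count: 10 + 8 + 7 + 5 + 5 = 35.
Total exposure: 5 days.
By Gamma–Poisson conjugacy, the posterior is Gamma(α + Σx, β + Σt) = Gamma(17 + 35, 15 + 5) = Gamma(52, 20).
Posterior mean = 52/20 = 13/5; prior mean = 17/15 = 17/15. Difference = 13/5 − 17/15 = 22/15.

22/15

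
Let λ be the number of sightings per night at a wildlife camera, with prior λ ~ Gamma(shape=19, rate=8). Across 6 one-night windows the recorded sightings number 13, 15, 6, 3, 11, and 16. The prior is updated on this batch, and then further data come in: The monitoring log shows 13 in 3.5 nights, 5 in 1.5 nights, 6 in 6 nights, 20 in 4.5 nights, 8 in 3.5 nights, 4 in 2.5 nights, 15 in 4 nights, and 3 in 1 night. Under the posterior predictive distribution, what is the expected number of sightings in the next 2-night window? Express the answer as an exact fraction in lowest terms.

628/81

Total count: 13 + 15 + 6 + 3 + 11 + 16 = 64.
Total exposure: 6 nights.
After the first batch: Gamma(19 + 64, 8 + 6) = Gamma(83, 14).
Total count: 13 + 5 + 6 + 20 + 8 + 4 + 15 + 3 = 74.
Total exposure: 3.5 + 1.5 + 6 + 4.5 + 3.5 + 2.5 + 4 + 1 = 26.5 nights.
After the second batch: Gamma(83 + 74, 14 + 26.5) = Gamma(157, 81/2).
Predictive mean over a 2-night window = T·E[λ|data] = 2·157/(81/2) = 628/81.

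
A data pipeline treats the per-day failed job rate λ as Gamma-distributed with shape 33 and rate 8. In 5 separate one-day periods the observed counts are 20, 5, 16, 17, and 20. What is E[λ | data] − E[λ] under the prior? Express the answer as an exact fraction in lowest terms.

Total count: 20 + 5 + 16 + 17 + 20 = 78.
Total exposure: 5 days.
Conjugate update: add total count to the shape and total exposure to the rate, giving Gamma(111, 13).
Posterior mean = 111/13 = 111/13; prior mean = 33/8 = 33/8. Difference = 111/13 − 33/8 = 459/104.

459/104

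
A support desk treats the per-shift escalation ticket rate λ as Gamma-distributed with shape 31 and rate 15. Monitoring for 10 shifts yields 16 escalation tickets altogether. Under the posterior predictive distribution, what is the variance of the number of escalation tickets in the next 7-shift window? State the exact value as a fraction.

Total count 16 over total exposure 10 shifts.
By Gamma–Poisson conjugacy, the posterior is Gamma(α + Σx, β + Σt) = Gamma(31 + 16, 15 + 10) = Gamma(47, 25).
The posterior predictive for a window of length T is Negative Binomial with variance T·α'·(β'+T)/β'² = 7·47·32/625 = 10528/625.

10528/625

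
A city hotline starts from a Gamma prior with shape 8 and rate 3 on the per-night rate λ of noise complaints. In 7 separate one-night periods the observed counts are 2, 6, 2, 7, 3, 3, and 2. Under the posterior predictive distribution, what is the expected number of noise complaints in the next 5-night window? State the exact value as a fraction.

Total count: 2 + 6 + 2 + 7 + 3 + 3 + 2 = 25.
Total exposure: 7 nights.
Gamma(α, β) with Poisson data over total exposure Σt gives posterior Gamma(α+Σx, β+Σt) = Gamma(33, 10).
Predictive mean over a 5-night window = T·E[λ|data] = 5·33/10 = 33/2.

33/2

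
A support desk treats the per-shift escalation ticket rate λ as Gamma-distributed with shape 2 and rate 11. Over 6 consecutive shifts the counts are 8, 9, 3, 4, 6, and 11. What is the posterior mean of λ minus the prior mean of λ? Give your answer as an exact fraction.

Total count: 8 + 9 + 3 + 4 + 6 + 11 = 41.
Total exposure: 6 shifts.
Gamma(α, β) with Poisson data over total exposure Σt gives posterior Gamma(α+Σx, β+Σt) = Gamma(43, 17).
Posterior mean = 43/17 = 43/17; prior mean = 2/11 = 2/11. Difference = 43/17 − 2/11 = 439/187.

439/187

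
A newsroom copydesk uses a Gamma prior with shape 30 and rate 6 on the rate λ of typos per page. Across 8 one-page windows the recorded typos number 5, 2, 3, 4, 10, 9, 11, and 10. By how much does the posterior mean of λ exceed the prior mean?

1

Total count: 5 + 2 + 3 + 4 + 10 + 9 + 11 + 10 = 54.
Total exposure: 8 pages.
By Gamma–Poisson conjugacy, the posterior is Gamma(α + Σx, β + Σt) = Gamma(30 + 54, 6 + 8) = Gamma(84, 14).
Posterior mean = 84/14 = 6; prior mean = 30/6 = 5. Difference = 6 − 5 = 1.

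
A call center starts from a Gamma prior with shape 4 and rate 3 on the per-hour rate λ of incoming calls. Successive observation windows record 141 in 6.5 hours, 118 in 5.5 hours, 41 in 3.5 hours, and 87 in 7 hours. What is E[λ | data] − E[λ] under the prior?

Total count: 141 + 118 + 41 + 87 = 387.
Total exposure: 6.5 + 5.5 + 3.5 + 7 = 22.5 hours.
Gamma(α, β) with Poisson data over total exposure Σt gives posterior Gamma(α+Σx, β+Σt) = Gamma(391, 51/2).
Posterior mean = 391/(51/2) = 46/3; prior mean = 4/3 = 4/3. Difference = 46/3 − 4/3 = 14.

14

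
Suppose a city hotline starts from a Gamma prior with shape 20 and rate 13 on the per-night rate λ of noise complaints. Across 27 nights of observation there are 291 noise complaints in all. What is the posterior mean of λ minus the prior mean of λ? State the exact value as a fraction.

Total count 291 over total exposure 27 nights.
The Gamma prior is conjugate for the Poisson rate, so λ | data ~ Gamma(20+291, 13+27) = Gamma(311, 40).
Posterior mean = 311/40 = 311/40; prior mean = 20/13 = 20/13. Difference = 311/40 − 20/13 = 3243/520.

3243/520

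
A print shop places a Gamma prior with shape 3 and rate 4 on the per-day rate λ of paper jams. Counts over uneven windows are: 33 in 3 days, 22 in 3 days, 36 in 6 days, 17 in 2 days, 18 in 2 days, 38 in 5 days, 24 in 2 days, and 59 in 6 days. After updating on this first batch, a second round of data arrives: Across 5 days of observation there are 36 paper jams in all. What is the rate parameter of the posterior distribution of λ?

38

Total count: 33 + 22 + 36 + 17 + 18 + 38 + 24 + 59 = 247.
Total exposure: 3 + 3 + 6 + 2 + 2 + 5 + 2 + 6 = 29 days.
After the first batch: Gamma(3 + 247, 4 + 29) = Gamma(250, 33).
Total count 36 over total exposure 5 days.
After the second batch: Gamma(250 + 36, 33 + 5) = Gamma(286, 38).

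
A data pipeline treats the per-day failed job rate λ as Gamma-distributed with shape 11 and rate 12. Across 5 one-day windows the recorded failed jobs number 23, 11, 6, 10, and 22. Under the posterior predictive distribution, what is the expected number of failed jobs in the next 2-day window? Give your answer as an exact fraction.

Total count: 23 + 11 + 6 + 10 + 22 = 72.
Total exposure: 5 days.
Conjugate update: add total count to the shape and total exposure to the rate, giving Gamma(83, 17).
Predictive mean over a 2-day window = T·E[λ|data] = 2·83/17 = 166/17.

166/17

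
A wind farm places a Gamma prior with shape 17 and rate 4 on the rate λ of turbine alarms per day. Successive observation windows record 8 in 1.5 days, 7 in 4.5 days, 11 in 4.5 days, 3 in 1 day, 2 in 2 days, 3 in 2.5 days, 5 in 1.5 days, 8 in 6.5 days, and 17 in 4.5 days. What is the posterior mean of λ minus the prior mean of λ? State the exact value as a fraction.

-457/260

Total count: 8 + 7 + 11 + 3 + 2 + 3 + 5 + 8 + 17 = 64.
Total exposure: 1.5 + 4.5 + 4.5 + 1 + 2 + 2.5 + 1.5 + 6.5 + 4.5 = 28.5 days.
By Gamma–Poisson conjugacy, the posterior is Gamma(α + Σx, β + Σt) = Gamma(17 + 64, 4 + 28.5) = Gamma(81, 65/2).
Posterior mean = 81/(65/2) = 162/65; prior mean = 17/4 = 17/4. Difference = 162/65 − 17/4 = -457/260.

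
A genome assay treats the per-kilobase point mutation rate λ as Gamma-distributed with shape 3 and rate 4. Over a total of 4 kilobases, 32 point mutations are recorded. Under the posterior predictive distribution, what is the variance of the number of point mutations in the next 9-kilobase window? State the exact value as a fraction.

Total count 32 over total exposure 4 kilobases.
Gamma(α, β) with Poisson data over total exposure Σt gives posterior Gamma(α+Σx, β+Σt) = Gamma(35, 8).
The posterior predictive for a window of length T is Negative Binomial with variance T·α'·(β'+T)/β'² = 9·35·17/64 = 5355/64.

5355/64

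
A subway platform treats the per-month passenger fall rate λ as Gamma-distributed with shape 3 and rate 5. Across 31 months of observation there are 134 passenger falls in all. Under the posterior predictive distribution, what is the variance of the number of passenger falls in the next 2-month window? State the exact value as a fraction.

2603/324

Total count 134 over total exposure 31 months.
By Gamma–Poisson conjugacy, the posterior is Gamma(α + Σx, β + Σt) = Gamma(3 + 134, 5 + 31) = Gamma(137, 36).
The posterior predictive for a window of length T is Negative Binomial with variance T·α'·(β'+T)/β'² = 2·137·38/1296 = 2603/324.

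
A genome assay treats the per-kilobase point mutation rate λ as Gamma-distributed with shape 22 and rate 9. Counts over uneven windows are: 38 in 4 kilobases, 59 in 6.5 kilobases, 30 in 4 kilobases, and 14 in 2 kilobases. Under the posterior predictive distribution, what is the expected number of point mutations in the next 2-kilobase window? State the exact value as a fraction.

652/51

Total count: 38 + 59 + 30 + 14 = 141.
Total exposure: 4 + 6.5 + 4 + 2 = 16.5 kilobases.
Posterior: α' = 22 + 141 = 163, β' = 9 + 16.5 = 51/2.
Predictive mean over a 2-kilobase window = T·E[λ|data] = 2·163/(51/2) = 652/51.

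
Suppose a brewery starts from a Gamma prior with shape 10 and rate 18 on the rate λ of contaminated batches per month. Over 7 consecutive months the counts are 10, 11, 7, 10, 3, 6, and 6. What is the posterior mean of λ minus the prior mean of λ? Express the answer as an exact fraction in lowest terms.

442/225

Total count: 10 + 11 + 7 + 10 + 3 + 6 + 6 = 53.
Total exposure: 7 months.
The Gamma prior is conjugate for the Poisson rate, so λ | data ~ Gamma(10+53, 18+7) = Gamma(63, 25).
Posterior mean = 63/25 = 63/25; prior mean = 10/18 = 5/9. Difference = 63/25 − 5/9 = 442/225.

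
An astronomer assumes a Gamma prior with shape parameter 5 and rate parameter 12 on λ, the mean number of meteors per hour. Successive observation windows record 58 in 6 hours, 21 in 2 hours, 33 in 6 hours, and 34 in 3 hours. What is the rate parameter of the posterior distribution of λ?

29

Total count: 58 + 21 + 33 + 34 = 146.
Total exposure: 6 + 2 + 6 + 3 = 17 hours.
Posterior: α' = 5 + 146 = 151, β' = 12 + 17 = 29.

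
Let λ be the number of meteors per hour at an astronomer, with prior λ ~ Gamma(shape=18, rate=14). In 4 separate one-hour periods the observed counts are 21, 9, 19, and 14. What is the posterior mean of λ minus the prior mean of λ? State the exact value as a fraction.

Total count: 21 + 9 + 19 + 14 = 63.
Total exposure: 4 hours.
Gamma(α, β) with Poisson data over total exposure Σt gives posterior Gamma(α+Σx, β+Σt) = Gamma(81, 18).
Posterior mean = 81/18 = 9/2; prior mean = 18/14 = 9/7. Difference = 9/2 − 9/7 = 45/14.

45/14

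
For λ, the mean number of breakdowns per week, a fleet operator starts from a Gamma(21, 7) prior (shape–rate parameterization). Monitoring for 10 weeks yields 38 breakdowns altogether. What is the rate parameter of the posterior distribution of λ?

Total count 38 over total exposure 10 weeks.
Gamma(α, β) with Poisson data over total exposure Σt gives posterior Gamma(α+Σx, β+Σt) = Gamma(59, 17).

17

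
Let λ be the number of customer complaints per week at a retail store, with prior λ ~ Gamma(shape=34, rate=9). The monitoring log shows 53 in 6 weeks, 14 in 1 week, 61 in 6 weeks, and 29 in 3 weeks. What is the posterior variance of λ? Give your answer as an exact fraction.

191/625

Total count: 53 + 14 + 61 + 29 = 157.
Total exposure: 6 + 1 + 6 + 3 = 16 weeks.
Conjugate update: add total count to the shape and total exposure to the rate, giving Gamma(191, 25).
Posterior variance = α'/β'² = 191/625.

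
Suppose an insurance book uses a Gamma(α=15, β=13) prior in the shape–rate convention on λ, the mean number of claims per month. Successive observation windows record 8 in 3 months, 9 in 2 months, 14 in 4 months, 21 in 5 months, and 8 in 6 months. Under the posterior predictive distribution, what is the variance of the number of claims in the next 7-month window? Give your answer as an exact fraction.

Total count: 8 + 9 + 14 + 21 + 8 = 60.
Total exposure: 3 + 2 + 4 + 5 + 6 = 20 months.
By Gamma–Poisson conjugacy, the posterior is Gamma(α + Σx, β + Σt) = Gamma(15 + 60, 13 + 20) = Gamma(75, 33).
The posterior predictive for a window of length T is Negative Binomial with variance T·α'·(β'+T)/β'² = 7·75·40/1089 = 7000/363.

7000/363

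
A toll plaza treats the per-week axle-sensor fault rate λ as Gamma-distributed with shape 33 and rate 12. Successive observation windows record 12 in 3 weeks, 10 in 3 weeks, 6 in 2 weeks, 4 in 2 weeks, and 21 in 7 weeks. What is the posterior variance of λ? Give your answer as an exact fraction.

Total count: 12 + 10 + 6 + 4 + 21 = 53.
Total exposure: 3 + 3 + 2 + 2 + 7 = 17 weeks.
Gamma(α, β) with Poisson data over total exposure Σt gives posterior Gamma(α+Σx, β+Σt) = Gamma(86, 29).
Posterior variance = α'/β'² = 86/841.

86/841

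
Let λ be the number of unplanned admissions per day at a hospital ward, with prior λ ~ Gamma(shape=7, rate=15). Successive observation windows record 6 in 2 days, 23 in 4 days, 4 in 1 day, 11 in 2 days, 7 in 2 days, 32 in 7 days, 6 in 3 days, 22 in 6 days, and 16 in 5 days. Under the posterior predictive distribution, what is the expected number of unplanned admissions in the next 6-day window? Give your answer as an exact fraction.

804/47

Total count: 6 + 23 + 4 + 11 + 7 + 32 + 6 + 22 + 16 = 127.
Total exposure: 2 + 4 + 1 + 2 + 2 + 7 + 3 + 6 + 5 = 32 days.
Conjugate update: add total count to the shape and total exposure to the rate, giving Gamma(134, 47).
Predictive mean over a 6-day window = T·E[λ|data] = 6·134/47 = 804/47.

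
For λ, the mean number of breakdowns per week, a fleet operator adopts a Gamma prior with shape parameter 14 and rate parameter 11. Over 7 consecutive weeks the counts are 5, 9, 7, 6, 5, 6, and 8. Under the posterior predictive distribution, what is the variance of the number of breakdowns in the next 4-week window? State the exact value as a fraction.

Total count: 5 + 9 + 7 + 6 + 5 + 6 + 8 = 46.
Total exposure: 7 weeks.
Gamma(α, β) with Poisson data over total exposure Σt gives posterior Gamma(α+Σx, β+Σt) = Gamma(60, 18).
The posterior predictive for a window of length T is Negative Binomial with variance T·α'·(β'+T)/β'² = 4·60·22/324 = 440/27.

440/27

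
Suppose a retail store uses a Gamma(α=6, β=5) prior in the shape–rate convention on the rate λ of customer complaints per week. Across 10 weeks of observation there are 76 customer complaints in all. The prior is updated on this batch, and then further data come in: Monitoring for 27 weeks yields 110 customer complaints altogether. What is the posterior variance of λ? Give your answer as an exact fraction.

Total count 76 over total exposure 10 weeks.
After the first batch: Gamma(6 + 76, 5 + 10) = Gamma(82, 15).
Total count 110 over total exposure 27 weeks.
After the second batch: Gamma(82 + 110, 15 + 27) = Gamma(192, 42).
Posterior variance = α'/β'² = 192/1764 = 16/147.

16/147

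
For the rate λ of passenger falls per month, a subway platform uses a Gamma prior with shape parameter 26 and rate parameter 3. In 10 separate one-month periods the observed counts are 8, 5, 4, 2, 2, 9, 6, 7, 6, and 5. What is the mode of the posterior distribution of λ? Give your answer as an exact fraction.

79/13

Total count: 8 + 5 + 4 + 2 + 2 + 9 + 6 + 7 + 6 + 5 = 54.
Total exposure: 10 months.
Conjugate update: add total count to the shape and total exposure to the rate, giving Gamma(80, 13).
Posterior mode = (α'−1)/β' = 79/13.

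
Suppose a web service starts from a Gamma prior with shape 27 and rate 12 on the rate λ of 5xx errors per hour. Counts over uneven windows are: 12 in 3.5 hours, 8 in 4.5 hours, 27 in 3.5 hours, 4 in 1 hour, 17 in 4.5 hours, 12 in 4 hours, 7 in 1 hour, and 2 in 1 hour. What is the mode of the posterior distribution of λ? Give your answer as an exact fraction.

Total count: 12 + 8 + 27 + 4 + 17 + 12 + 7 + 2 = 89.
Total exposure: 3.5 + 4.5 + 3.5 + 1 + 4.5 + 4 + 1 + 1 = 23 hours.
Conjugate update: add total count to the shape and total exposure to the rate, giving Gamma(116, 35).
Posterior mode = (α'−1)/β' = 115/35 = 23/7.

23/7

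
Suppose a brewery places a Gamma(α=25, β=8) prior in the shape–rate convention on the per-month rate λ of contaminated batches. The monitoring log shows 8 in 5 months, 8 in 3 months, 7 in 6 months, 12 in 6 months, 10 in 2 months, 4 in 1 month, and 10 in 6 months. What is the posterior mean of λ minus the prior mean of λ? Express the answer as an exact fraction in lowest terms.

Total count: 8 + 8 + 7 + 12 + 10 + 4 + 10 = 59.
Total exposure: 5 + 3 + 6 + 6 + 2 + 1 + 6 = 29 months.
The Gamma prior is conjugate for the Poisson rate, so λ | data ~ Gamma(25+59, 8+29) = Gamma(84, 37).
Posterior mean = 84/37 = 84/37; prior mean = 25/8 = 25/8. Difference = 84/37 − 25/8 = -253/296.

-253/296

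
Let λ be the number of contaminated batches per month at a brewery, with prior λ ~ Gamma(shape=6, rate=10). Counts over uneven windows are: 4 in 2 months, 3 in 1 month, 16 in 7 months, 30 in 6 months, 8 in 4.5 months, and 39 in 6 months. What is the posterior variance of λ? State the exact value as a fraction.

424/5329

Total count: 4 + 3 + 16 + 30 + 8 + 39 = 100.
Total exposure: 2 + 1 + 7 + 6 + 4.5 + 6 = 26.5 months.
Posterior: α' = 6 + 100 = 106, β' = 10 + 26.5 = 73/2.
Posterior variance = α'/β'² = 106/(5329/4) = 424/5329.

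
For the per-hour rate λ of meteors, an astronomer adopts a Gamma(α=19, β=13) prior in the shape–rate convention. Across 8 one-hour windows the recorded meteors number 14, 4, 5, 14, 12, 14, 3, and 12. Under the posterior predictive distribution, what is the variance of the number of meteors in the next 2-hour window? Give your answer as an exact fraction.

Total count: 14 + 4 + 5 + 14 + 12 + 14 + 3 + 12 = 78.
Total exposure: 8 hours.
By Gamma–Poisson conjugacy, the posterior is Gamma(α + Σx, β + Σt) = Gamma(19 + 78, 13 + 8) = Gamma(97, 21).
The posterior predictive for a window of length T is Negative Binomial with variance T·α'·(β'+T)/β'² = 2·97·23/441 = 4462/441.

4462/441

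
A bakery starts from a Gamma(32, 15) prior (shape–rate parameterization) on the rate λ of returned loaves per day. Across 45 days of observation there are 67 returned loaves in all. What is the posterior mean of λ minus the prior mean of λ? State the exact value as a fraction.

Total count 67 over total exposure 45 days.
By Gamma–Poisson conjugacy, the posterior is Gamma(α + Σx, β + Σt) = Gamma(32 + 67, 15 + 45) = Gamma(99, 60).
Posterior mean = 99/60 = 33/20; prior mean = 32/15 = 32/15. Difference = 33/20 − 32/15 = -29/60.

-29/60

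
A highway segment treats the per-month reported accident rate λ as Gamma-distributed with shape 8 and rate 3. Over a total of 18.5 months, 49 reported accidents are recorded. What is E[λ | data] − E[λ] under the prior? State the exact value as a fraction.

-2/129

Total count 49 over total exposure 18.5 months.
Conjugate update: add total count to the shape and total exposure to the rate, giving Gamma(57, 43/2).
Posterior mean = 57/(43/2) = 114/43; prior mean = 8/3 = 8/3. Difference = 114/43 − 8/3 = -2/129.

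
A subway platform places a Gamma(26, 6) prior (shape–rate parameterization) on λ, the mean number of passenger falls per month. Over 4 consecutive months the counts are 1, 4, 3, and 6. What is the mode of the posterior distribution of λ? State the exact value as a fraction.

Total count: 1 + 4 + 3 + 6 = 14.
Total exposure: 4 months.
The Gamma prior is conjugate for the Poisson rate, so λ | data ~ Gamma(26+14, 6+4) = Gamma(40, 10).
Posterior mode = (α'−1)/β' = 39/10.

39/10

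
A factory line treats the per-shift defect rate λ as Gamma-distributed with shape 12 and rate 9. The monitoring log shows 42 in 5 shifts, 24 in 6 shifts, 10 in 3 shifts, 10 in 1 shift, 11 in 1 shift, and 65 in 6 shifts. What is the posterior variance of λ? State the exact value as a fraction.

Total count: 42 + 24 + 10 + 10 + 11 + 65 = 162.
Total exposure: 5 + 6 + 3 + 1 + 1 + 6 = 22 shifts.
Gamma(α, β) with Poisson data over total exposure Σt gives posterior Gamma(α+Σx, β+Σt) = Gamma(174, 31).
Posterior variance = α'/β'² = 174/961.

174/961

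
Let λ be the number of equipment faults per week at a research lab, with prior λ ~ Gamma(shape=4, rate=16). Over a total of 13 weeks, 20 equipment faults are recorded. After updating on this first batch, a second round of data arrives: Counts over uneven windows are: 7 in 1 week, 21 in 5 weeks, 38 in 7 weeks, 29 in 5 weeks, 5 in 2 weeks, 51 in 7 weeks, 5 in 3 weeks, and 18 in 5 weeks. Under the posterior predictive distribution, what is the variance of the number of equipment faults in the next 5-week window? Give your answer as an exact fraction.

Total count 20 over total exposure 13 weeks.
After the first batch: Gamma(4 + 20, 16 + 13) = Gamma(24, 29).
Total count: 7 + 21 + 38 + 29 + 5 + 51 + 5 + 18 = 174.
Total exposure: 1 + 5 + 7 + 5 + 2 + 7 + 3 + 5 = 35 weeks.
After the second batch: Gamma(24 + 174, 29 + 35) = Gamma(198, 64).
The posterior predictive for a window of length T is Negative Binomial with variance T·α'·(β'+T)/β'² = 5·198·69/4096 = 34155/2048.

34155/2048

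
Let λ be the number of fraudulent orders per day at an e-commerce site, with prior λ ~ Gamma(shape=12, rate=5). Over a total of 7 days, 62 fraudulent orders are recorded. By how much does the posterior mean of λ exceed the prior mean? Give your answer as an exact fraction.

Total count 62 over total exposure 7 days.
Posterior: α' = 12 + 62 = 74, β' = 5 + 7 = 12.
Posterior mean = 74/12 = 37/6; prior mean = 12/5 = 12/5. Difference = 37/6 − 12/5 = 113/30.

113/30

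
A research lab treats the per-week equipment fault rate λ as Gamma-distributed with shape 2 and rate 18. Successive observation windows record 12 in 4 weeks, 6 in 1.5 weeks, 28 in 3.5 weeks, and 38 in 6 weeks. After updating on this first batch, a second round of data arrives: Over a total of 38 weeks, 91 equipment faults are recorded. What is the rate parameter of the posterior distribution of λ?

Total count: 12 + 6 + 28 + 38 = 84.
Total exposure: 4 + 1.5 + 3.5 + 6 = 15 weeks.
After the first batch: Gamma(2 + 84, 18 + 15) = Gamma(86, 33).
Total count 91 over total exposure 38 weeks.
After the second batch: Gamma(86 + 91, 33 + 38) = Gamma(177, 71).

71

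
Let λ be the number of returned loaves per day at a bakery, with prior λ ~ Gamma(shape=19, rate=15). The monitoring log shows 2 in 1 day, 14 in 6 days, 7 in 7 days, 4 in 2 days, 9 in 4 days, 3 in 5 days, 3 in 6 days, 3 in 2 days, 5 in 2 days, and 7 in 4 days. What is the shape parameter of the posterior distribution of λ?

76

Total count: 2 + 14 + 7 + 4 + 9 + 3 + 3 + 3 + 5 + 7 = 57.
Total exposure: 1 + 6 + 7 + 2 + 4 + 5 + 6 + 2 + 2 + 4 = 39 days.
Gamma(α, β) with Poisson data over total exposure Σt gives posterior Gamma(α+Σx, β+Σt) = Gamma(76, 54).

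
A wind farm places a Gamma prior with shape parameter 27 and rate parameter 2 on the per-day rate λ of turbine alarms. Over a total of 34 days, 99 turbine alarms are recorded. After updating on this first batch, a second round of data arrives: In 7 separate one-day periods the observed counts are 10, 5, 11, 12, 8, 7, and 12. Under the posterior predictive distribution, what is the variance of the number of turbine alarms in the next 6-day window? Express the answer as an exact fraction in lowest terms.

56154/1849

Total count 99 over total exposure 34 days.
After the first batch: Gamma(27 + 99, 2 + 34) = Gamma(126, 36).
Total count: 10 + 5 + 11 + 12 + 8 + 7 + 12 = 65.
Total exposure: 7 days.
After the second batch: Gamma(126 + 65, 36 + 7) = Gamma(191, 43).
The posterior predictive for a window of length T is Negative Binomial with variance T·α'·(β'+T)/β'² = 6·191·49/1849 = 56154/1849.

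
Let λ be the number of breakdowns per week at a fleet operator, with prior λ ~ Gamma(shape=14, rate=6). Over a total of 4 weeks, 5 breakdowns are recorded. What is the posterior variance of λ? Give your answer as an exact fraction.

19/100

Total count 5 over total exposure 4 weeks.
Conjugate update: add total count to the shape and total exposure to the rate, giving Gamma(19, 10).
Posterior variance = α'/β'² = 19/100.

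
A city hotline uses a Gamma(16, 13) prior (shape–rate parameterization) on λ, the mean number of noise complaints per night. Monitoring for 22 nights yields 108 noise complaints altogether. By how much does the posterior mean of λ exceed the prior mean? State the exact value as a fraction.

Total count 108 over total exposure 22 nights.
Conjugate update: add total count to the shape and total exposure to the rate, giving Gamma(124, 35).
Posterior mean = 124/35 = 124/35; prior mean = 16/13 = 16/13. Difference = 124/35 − 16/13 = 1052/455.

1052/455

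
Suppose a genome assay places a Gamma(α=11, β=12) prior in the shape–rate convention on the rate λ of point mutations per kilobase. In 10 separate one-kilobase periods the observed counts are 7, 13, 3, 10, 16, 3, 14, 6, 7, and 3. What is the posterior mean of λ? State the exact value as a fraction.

Total count: 7 + 13 + 3 + 10 + 16 + 3 + 14 + 6 + 7 + 3 = 82.
Total exposure: 10 kilobases.
Gamma(α, β) with Poisson data over total exposure Σt gives posterior Gamma(α+Σx, β+Σt) = Gamma(93, 22).
Posterior mean = α'/β' = 93/22.

93/22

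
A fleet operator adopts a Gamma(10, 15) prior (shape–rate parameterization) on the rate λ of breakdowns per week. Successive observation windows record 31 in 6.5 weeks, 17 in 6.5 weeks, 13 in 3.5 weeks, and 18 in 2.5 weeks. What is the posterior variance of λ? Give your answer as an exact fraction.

Total count: 31 + 17 + 13 + 18 = 79.
Total exposure: 6.5 + 6.5 + 3.5 + 2.5 = 19 weeks.
Gamma(α, β) with Poisson data over total exposure Σt gives posterior Gamma(α+Σx, β+Σt) = Gamma(89, 34).
Posterior variance = α'/β'² = 89/1156.

89/1156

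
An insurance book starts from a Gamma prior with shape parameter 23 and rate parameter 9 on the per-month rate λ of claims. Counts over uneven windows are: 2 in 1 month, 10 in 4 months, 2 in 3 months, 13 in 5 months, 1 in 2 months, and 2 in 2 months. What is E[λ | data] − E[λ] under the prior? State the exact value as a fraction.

-121/234

Total count: 2 + 10 + 2 + 13 + 1 + 2 = 30.
Total exposure: 1 + 4 + 3 + 5 + 2 + 2 = 17 months.
By Gamma–Poisson conjugacy, the posterior is Gamma(α + Σx, β + Σt) = Gamma(23 + 30, 9 + 17) = Gamma(53, 26).
Posterior mean = 53/26 = 53/26; prior mean = 23/9 = 23/9. Difference = 53/26 − 23/9 = -121/234.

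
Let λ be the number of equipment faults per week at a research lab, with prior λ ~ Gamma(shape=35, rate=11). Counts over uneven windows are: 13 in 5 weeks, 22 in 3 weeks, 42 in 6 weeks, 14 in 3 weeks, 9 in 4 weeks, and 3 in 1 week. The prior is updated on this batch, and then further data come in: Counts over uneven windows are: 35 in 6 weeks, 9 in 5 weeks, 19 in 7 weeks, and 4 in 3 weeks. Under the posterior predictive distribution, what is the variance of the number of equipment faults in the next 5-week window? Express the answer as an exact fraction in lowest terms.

Total count: 13 + 22 + 42 + 14 + 9 + 3 = 103.
Total exposure: 5 + 3 + 6 + 3 + 4 + 1 = 22 weeks.
After the first batch: Gamma(35 + 103, 11 + 22) = Gamma(138, 33).
Total count: 35 + 9 + 19 + 4 = 67.
Total exposure: 6 + 5 + 7 + 3 = 21 weeks.
After the second batch: Gamma(138 + 67, 33 + 21) = Gamma(205, 54).
The posterior predictive for a window of length T is Negative Binomial with variance T·α'·(β'+T)/β'² = 5·205·59/2916 = 60475/2916.

60475/2916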